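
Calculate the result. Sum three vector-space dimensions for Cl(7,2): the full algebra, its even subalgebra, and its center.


n = 7 + 2 = 9
Total dim = 2^9 = 512
Even subalgebra dim = 2^8 = 256
n is odd, so center dim = 2
Sum = 512 + 256 + 2 = 770


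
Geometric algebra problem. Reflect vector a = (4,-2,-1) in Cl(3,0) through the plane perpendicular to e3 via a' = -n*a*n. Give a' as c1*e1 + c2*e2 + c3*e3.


Reflection formula: a' = -n*a*n, with n = e3 (unit vector, n^2 = 1).
For reflection through hyperplane perp to e3:
The component along e3 flips sign, others stay.
a = (4, -2, -1)
a' = (4, -2, 1)
a' = 4*e1 - 2*e2 + 1*e3


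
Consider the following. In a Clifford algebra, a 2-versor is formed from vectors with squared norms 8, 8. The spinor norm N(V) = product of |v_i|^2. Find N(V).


Spinor norm N(V) = |v1|^2 * |v2|^2 * ... * |v2|^2
= 8 * 8
Running product: 8, 64
N(V) = 64


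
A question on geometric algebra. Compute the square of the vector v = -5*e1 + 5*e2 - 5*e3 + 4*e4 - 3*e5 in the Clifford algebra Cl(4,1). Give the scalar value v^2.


v^2 = sum of c_i^2 * e_i^2
Positive signature terms (e_i^2 = +1): (-5)^2 + 5^2 + (-5)^2 + 4^2 = 91
Negative signature terms (e_j^2 = -1): (-3)^2 = 9
v^2 = 91 - 9 = 82


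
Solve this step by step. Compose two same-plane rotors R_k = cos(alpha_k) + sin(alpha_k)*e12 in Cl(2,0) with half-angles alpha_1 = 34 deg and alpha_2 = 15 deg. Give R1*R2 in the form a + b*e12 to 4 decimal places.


Same-plane rotors commute and their half-angles add:
R1*R2 = cos(a1 + a2) + sin(a1 + a2)*e12.
a1 + a2 = 34 + 15 = 49 deg
cos(49 deg) = 0.6561
sin(49 deg) = 0.7547
R1*R2 = 0.6561 + 0.7547*e12


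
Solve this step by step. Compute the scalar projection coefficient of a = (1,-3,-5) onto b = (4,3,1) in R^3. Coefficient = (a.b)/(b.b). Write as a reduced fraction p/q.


Projection coefficient = (a . b) / (b . b)
a . b = 1*4 + (-3)*3 + (-5)*1
= 4 + (-9) + (-5) = -10
b . b = 4^2 + 3^2 + 1^2
= 16 + 9 + 1 = 26
Coefficient = -10/26
In lowest terms: -5/13


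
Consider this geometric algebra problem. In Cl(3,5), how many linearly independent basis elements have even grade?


Even subalgebra dimension = 2^(n-1)
n = 3 + 5 = 8
2^(8 - 1) = 2^7 = 128
Verification: sum of C(8,k) for even k = 1 + 28 + 70 + 28 + 1 = 128
Result = 128


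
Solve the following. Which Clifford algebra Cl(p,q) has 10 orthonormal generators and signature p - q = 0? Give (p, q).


We need p + q = 10 and p - q = 0.
Adding: 2p = 10 + 0 = 10, so p = 5.
Then q = 10 - 5 = 5.
(p, q) = (5, 5)


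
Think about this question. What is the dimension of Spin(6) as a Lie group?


Spin(n) double-covers SO(n); both have Lie algebra so(n) of dimension n(n-1)/2.
n = 6
n(n-1) = 6 * 5 = 30
dim Spin(6) = 30/2 = 15


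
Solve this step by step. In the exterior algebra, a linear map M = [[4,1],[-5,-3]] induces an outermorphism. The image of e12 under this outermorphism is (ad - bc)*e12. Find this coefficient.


The outermorphism of a linear map f sends e1^e2 to f(e1)^f(e2).
f(e1) = 4*e1 - 5*e2
f(e2) = 1*e1 - 3*e2
f(e1) ^ f(e2) = (4*e1 - 5*e2) ^ (1*e1 - 3*e2)
= 4*(-3)*e12 + (-5)*1*e21
= (-12 - (-5))*e12
= -7*e12
Coefficient = -7


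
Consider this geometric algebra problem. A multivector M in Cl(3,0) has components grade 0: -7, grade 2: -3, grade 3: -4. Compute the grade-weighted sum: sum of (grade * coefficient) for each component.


Grade-weighted sum = sum of grade_k * coefficient_k
0*(-7) = 0
2*(-3) = -6
3*(-4) = -12
Total = 0 + (-6) + (-12) = -18


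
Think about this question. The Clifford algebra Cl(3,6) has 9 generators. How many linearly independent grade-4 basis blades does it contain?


Number of grade-k basis blades in Cl(p,q) with n = p + q is C(n, k).
n = 3 + 6 = 9
C(9, 4) = 9! / (4! * 5!)
= 362880 / (24 * 120)
= 126


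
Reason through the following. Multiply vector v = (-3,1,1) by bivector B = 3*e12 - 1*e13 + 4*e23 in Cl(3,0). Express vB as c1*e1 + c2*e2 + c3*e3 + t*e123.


vB has grade-1 (vector) and grade-3 (trivector) parts: vB = (v _| B) + (v ^ B).
Vector part <vB>_1:
  e1: -v2*b12 - v3*b13 = -(1)*(3) - (1)*(-1) = -2
  e2: v1*b12 - v3*b23 = (-3)*(3) - (1)*(4) = -13
  e3: v1*b13 + v2*b23 = (-3)*(-1) + (1)*(4) = 7
Trivector part <vB>_3:
  e123: v1*b23 - v2*b13 + v3*b12 = (-3)*(4) - (1)*(-1) + (1)*(3) = -8
vB = -2*e1 - 13*e2 + 7*e3 - 8*e123


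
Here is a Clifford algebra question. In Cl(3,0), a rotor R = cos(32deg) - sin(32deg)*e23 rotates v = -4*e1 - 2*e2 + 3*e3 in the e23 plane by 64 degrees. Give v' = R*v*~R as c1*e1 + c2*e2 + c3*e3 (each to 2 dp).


Rotor R = cos(32deg) - sin(32deg)*e23
Rotation angle theta = 2 * 32 = 64 degrees in the e23 plane (e2 -> e3).
The component perpendicular to the plane (e1) is invariant: v'_1 = v1 = -4.00
cos(64deg) = 0.4384, sin(64deg) = 0.8988
v'_2 = v2*cos(theta) - v3*sin(theta) = -2*0.4384 - 3*0.8988 = -3.57
v'_3 = v2*sin(theta) + v3*cos(theta) = -2*0.8988 + 3*0.4384 = -0.48
v' = -4.00*e1 - 3.57*e2 - 0.48*e3


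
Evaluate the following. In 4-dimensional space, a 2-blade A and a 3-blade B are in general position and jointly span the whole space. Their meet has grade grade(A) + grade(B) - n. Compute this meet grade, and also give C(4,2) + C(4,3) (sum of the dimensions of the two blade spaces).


Meet grade = grade(A) + grade(B) - n
= 2 + 3 - 4 = 1
C(4,2) = 6
C(4,3) = 4
dim_A + dim_B = 6 + 4 = 10


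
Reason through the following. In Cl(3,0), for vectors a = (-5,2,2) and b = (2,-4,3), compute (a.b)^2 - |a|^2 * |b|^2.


a . b = (-5)*2 + 2*(-4) + 2*3
= -10 + (-8) + 6 = -12
|a|^2 = (-5)^2 + 2^2 + 2^2 = 33
|b|^2 = 2^2 + (-4)^2 + 3^2 = 29
(a.b)^2 = (-12)^2 = 144
|a|^2 * |b|^2 = 33 * 29 = 957
Result = 144 - 957 = -813


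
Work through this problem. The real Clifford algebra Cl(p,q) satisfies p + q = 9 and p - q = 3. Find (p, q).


We need p + q = 9 and p - q = 3.
Adding: 2p = 9 + 3 = 12, so p = 6.
Then q = 9 - 6 = 3.
(p, q) = (6, 3)


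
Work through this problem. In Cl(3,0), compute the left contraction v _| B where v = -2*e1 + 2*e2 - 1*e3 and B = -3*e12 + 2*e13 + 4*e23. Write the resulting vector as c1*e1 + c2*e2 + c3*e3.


Left contraction v _| B = <vB>_1 (grade-1 part of the geometric product vB).
Using e1_|e12 = e2, e2_|e12 = -e1, e1_|e13 = e3, e3_|e13 = -e1, e2_|e23 = e3, e3_|e23 = -e2:
e1 coeff: -v2*b12 - v3*b13 = -(2)*(-3) - (-1)*(2) = 8
e2 coeff: v1*b12 - v3*b23 = (-2)*(-3) - (-1)*(4) = 10
e3 coeff: v1*b13 + v2*b23 = (-2)*(2) + (2)*(4) = 4
v _| B = 8*e1 + 10*e2 + 4*e3


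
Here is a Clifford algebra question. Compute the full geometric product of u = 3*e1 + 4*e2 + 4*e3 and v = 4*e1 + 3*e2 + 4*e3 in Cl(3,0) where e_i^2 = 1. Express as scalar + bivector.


In Cl(3,0): e_i^2 = 1, e_ie_j = -e_je_i for i != j.
Scalar part = u . v = 3*4 + 4*3 + 4*4
= 12 + 12 + 16 = 40
e12 coeff = 3*3 - 4*4 = 9 - 16 = -7
e13 coeff = 3*4 - 4*4 = 12 - 16 = -4
e23 coeff = 4*4 - 4*3 = 16 - 12 = 4
uv = 40 - 7*e12 - 4*e13 + 4*e23


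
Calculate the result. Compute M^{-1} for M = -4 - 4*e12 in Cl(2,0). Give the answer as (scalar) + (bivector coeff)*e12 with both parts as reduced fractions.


M = -4 - 4*e12, where e12^2 = -1.
Since M commutes with its reverse ~M = a - b*e12, M * ~M = a^2 - b^2*e12^2 = a^2 + b^2.
So M^{-1} = ~M / (a^2 + b^2) = (a - b*e12)/(a^2 + b^2).
a^2 + b^2 = 16 + 16 = 32
Scalar part = -4/32 = -1/8
Bivector coeff = 4/32 = 1/8
M^{-1} = -1/8 + 1/8*e12


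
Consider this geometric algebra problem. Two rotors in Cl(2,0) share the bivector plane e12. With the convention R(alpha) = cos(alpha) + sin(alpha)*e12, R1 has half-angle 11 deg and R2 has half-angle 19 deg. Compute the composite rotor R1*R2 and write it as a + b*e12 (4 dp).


Same-plane rotors commute and their half-angles add:
R1*R2 = cos(a1 + a2) + sin(a1 + a2)*e12.
a1 + a2 = 11 + 19 = 30 deg
cos(30 deg) = 0.8660
sin(30 deg) = 0.5000
R1*R2 = 0.8660 + 0.5000*e12


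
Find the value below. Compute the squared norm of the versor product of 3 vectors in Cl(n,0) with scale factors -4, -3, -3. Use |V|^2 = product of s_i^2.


Each vector v_i has |v_i|^2 = s_i^2
Squared scales: (-4)^2 = 16, (-3)^2 = 9, (-3)^2 = 9
|V|^2 = 16 * 9 * 9
= 1296


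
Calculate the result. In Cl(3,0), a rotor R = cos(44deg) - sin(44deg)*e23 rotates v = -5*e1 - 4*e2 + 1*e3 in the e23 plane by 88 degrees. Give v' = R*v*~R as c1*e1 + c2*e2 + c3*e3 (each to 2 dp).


Rotor R = cos(44deg) - sin(44deg)*e23
Rotation angle theta = 2 * 44 = 88 degrees in the e23 plane (e2 -> e3).
The component perpendicular to the plane (e1) is invariant: v'_1 = v1 = -5.00
cos(88deg) = 0.0349, sin(88deg) = 0.9994
v'_2 = v2*cos(theta) - v3*sin(theta) = -4*0.0349 - 1*0.9994 = -1.14
v'_3 = v2*sin(theta) + v3*cos(theta) = -4*0.9994 + 1*0.0349 = -3.96
v' = -5.00*e1 - 1.14*e2 - 3.96*e3


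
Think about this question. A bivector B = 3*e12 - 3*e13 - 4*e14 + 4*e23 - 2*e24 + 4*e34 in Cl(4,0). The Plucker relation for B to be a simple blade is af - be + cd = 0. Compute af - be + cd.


Plucker relation: af - be + cd
a*f = 3*4 = 12
b*e = (-3)*(-2) = 6
c*d = (-4)*4 = -16
af - be + cd = 12 - 6 + (-16)
= -10


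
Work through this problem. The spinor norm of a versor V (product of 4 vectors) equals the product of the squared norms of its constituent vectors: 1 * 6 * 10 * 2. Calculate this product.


Spinor norm N(V) = |v1|^2 * |v2|^2 * ... * |v4|^2
= 1 * 6 * 10 * 2
Running product: 1, 6, 60, 120
N(V) = 120


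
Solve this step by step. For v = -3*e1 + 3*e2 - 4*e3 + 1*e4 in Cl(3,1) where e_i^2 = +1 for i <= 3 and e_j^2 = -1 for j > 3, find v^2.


v^2 = sum of c_i^2 * e_i^2
Positive signature terms (e_i^2 = +1): (-3)^2 + 3^2 + (-4)^2 = 34
Negative signature terms (e_j^2 = -1): 1^2 = 1
v^2 = 34 - 1 = 33


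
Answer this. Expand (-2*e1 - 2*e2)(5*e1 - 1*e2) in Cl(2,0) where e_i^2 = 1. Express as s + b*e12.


Expand: (-2*e1 - 2*e2)(5*e1 - 1*e2)
= (-2)*5*e1e1 + (-2)*(-1)*e1e2 + (-2)*5*e2e1 + (-2)*(-1)*e2e2
Using e1^2 = e2^2 = 1, e2e1 = -e1e2:
Scalar part s = (-2)*5 + (-2)*(-1) = -10 + 2 = -8
Bivector part b = (-2)*(-1) - (-2)*5 = 2 - (-10) = 12
uv = -8 + 12*e12


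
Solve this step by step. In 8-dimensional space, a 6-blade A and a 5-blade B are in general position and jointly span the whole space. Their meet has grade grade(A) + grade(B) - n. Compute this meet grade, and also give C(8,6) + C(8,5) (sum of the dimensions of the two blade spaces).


Meet grade = grade(A) + grade(B) - n
= 6 + 5 - 8 = 3
C(8,6) = 28
C(8,5) = 56
dim_A + dim_B = 28 + 56 = 84


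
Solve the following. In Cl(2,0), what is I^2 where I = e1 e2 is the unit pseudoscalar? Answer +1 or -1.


The pseudoscalar I = e1...e_n (product of all n generators) of Cl(p,q) satisfies I^2 = (-1)^(q + n(n-1)/2).
p = 2, q = 0, n = p + q = 2
n(n-1)/2 = 2 * 1 / 2 = 1
Exponent = q + n(n-1)/2 = 0 + 1 = 1
I^2 = (-1)^1 = -1


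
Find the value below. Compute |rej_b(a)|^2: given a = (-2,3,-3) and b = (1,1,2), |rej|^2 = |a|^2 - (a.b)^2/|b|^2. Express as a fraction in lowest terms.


|a|^2 = (-2)^2 + 3^2 + (-3)^2 = 22
|b|^2 = 1^2 + 1^2 + 2^2 = 6
a . b = (-2)*1 + 3*1 + (-3)*2 = -5
(a.b)^2 = (-5)^2 = 25
|rej|^2 = 22 - 25/6
= (132 - 25)/6
= 107/6
In lowest terms: 107/6


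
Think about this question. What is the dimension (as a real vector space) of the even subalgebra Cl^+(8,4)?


Even subalgebra dimension = 2^(n-1)
n = 8 + 4 = 12
2^(12 - 1) = 2^11 = 2048
Verification: sum of C(12,k) for even k = 1 + 66 + 495 + 924 + 495 + 66 + 1 = 2048
Result = 2048


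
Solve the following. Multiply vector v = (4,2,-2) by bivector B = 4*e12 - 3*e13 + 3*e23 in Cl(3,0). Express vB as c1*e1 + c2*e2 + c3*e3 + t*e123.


vB has grade-1 (vector) and grade-3 (trivector) parts: vB = (v _| B) + (v ^ B).
Vector part <vB>_1:
  e1: -v2*b12 - v3*b13 = -(2)*(4) - (-2)*(-3) = -14
  e2: v1*b12 - v3*b23 = (4)*(4) - (-2)*(3) = 22
  e3: v1*b13 + v2*b23 = (4)*(-3) + (2)*(3) = -6
Trivector part <vB>_3:
  e123: v1*b23 - v2*b13 + v3*b12 = (4)*(3) - (2)*(-3) + (-2)*(4) = 10
vB = -14*e1 + 22*e2 - 6*e3 + 10*e123


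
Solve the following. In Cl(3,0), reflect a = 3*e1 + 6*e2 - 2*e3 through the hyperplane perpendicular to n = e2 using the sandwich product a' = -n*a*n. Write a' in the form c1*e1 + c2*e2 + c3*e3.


Reflection formula: a' = -n*a*n, with n = e2 (unit vector, n^2 = 1).
For reflection through hyperplane perp to e2:
The component along e2 flips sign, others stay.
a = (3, 6, -2)
a' = (3, -6, -2)
a' = 3*e1 - 6*e2 - 2*e3


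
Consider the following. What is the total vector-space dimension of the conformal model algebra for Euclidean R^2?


The conformal model of R^2 uses Cl(3,1): the 2 Euclidean generators plus two extra orthogonal generators e+ (e+^2 = +1) and e- (e-^2 = -1), from which the null vectors e0, einf are built.
Number of generators m = 2 + 2 = 4.
dim Cl(p,q) = 2^m = 2^4 = 16


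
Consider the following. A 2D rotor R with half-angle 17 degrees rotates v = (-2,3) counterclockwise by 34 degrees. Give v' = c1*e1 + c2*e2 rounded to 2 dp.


Rotor R = cos(17deg) - sin(17deg)*e12
Rotation angle theta = 2 * 17 = 34 degrees
v' = R*v*~R rotates v by theta.
cos(34deg) = 0.8290, sin(34deg) = 0.5592
v'_1 = -2*cos(34deg) - 3*sin(34deg)
= -2*0.8290 - 3*0.5592
= -3.34
v'_2 = -2*sin(34deg) + 3*cos(34deg)
= -2*0.5592 + 3*0.8290
= 1.37
v' = -3.34*e1 + 1.37*e2


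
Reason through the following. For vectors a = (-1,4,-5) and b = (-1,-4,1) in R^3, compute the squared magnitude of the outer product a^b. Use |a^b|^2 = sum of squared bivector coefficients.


a wedge b = (a1*b2 - a2*b1)*e12 + (a1*b3 - a3*b1)*e13 + (a2*b3 - a3*b2)*e23
e12 coeff: (-1)*(-4) - 4*(-1) = 4 - (-4) = 8
e13 coeff: (-1)*1 - (-5)*(-1) = -1 - 5 = -6
e23 coeff: 4*1 - (-5)*(-4) = 4 - 20 = -16
|a wedge b|^2 = 8^2 + (-6)^2 + (-16)^2
= 64 + 36 + 256
= 356


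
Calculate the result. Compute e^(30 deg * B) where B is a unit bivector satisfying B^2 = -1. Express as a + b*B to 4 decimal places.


For a unit bivector B with B^2 = -1, the exponential series gives
e^(theta*B) = cos(theta) + sin(theta)*B (the GA analogue of Euler's formula).
theta = 30 degrees = 0.523599 rad
cos(30 deg) = 0.8660
sin(30 deg) = 0.5000
exp(theta*B) = 0.8660 + 0.5000*B


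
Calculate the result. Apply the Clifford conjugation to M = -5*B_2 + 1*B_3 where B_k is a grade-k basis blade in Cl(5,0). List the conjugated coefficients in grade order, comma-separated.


Clifford conjugate sign for grade k: (-1)^(k(k+1)/2)
Grade 2: (-1)^(2*3/2) = (-1)^3 = -1, coeff -5 -> 5
Grade 3: (-1)^(3*4/2) = (-1)^6 = 1, coeff 1 -> 1
Conjugated coefficients: 5, 1


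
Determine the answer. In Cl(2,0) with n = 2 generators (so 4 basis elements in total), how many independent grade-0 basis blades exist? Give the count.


Number of grade-k basis blades in Cl(p,q) with n = p + q is C(n, k).
n = 2 + 0 = 2
C(2, 0) = 2! / (0! * 2!)
= 2 / (1 * 2)
= 1


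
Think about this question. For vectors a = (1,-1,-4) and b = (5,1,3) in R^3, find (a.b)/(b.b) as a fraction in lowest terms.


Projection coefficient = (a . b) / (b . b)
a . b = 1*5 + (-1)*1 + (-4)*3
= 5 + (-1) + (-12) = -8
b . b = 5^2 + 1^2 + 3^2
= 25 + 1 + 9 = 35
Coefficient = -8/35
In lowest terms: -8/35


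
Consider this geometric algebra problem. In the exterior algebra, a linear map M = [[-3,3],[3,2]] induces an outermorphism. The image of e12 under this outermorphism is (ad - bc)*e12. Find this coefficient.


The outermorphism of a linear map f sends e1^e2 to f(e1)^f(e2).
f(e1) = -3*e1 + 3*e2
f(e2) = 3*e1 + 2*e2
f(e1) ^ f(e2) = (-3*e1 + 3*e2) ^ (3*e1 + 2*e2)
= (-3)*2*e12 + 3*3*e21
= (-6 - 9)*e12
= -15*e12
Coefficient = -15


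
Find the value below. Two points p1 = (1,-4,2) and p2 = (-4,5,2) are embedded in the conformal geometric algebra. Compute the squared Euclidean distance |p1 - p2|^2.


p1 - p2 = (5, -9, 0)
|p1 - p2|^2 = 5^2 + (-9)^2 + 0^2
= 25 + 81 + 0
= 106


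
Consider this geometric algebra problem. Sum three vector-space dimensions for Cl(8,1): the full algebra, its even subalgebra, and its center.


n = 8 + 1 = 9
Total dim = 2^9 = 512
Even subalgebra dim = 2^8 = 256
n is odd, so center dim = 2
Sum = 512 + 256 + 2 = 770


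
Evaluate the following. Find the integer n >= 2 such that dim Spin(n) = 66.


dim Spin(n) = dim so(n) = n(n-1)/2.
Solve n(n-1)/2 = 66, i.e. n^2 - n - 132 = 0.
Discriminant = 1 + 8*66 = 529
n = (1 + sqrt(529))/2 = (1 + 23)/2 = 12


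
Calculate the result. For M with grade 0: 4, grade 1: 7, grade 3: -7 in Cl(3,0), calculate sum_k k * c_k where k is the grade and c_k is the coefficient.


Grade-weighted sum = sum of grade_k * coefficient_k
0*4 = 0
1*7 = 7
3*(-7) = -21
Total = 0 + 7 + (-21) = -14


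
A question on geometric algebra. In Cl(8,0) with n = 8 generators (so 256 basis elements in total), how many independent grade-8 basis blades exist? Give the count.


Number of grade-k basis blades in Cl(p,q) with n = p + q is C(n, k).
n = 8 + 0 = 8
C(8, 8) = 8! / (8! * 0!)
= 40320 / (40320 * 1)
= 1


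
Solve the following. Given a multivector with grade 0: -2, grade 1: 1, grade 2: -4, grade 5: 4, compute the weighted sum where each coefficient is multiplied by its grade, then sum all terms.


Grade-weighted sum = sum of grade_k * coefficient_k
0*(-2) = 0
1*1 = 1
2*(-4) = -8
5*4 = 20
Total = 0 + 1 + (-8) + 20 = 13


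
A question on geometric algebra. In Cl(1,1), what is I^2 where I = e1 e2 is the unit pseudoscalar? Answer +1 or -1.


The pseudoscalar I = e1...e_n (product of all n generators) of Cl(p,q) satisfies I^2 = (-1)^(q + n(n-1)/2).
p = 1, q = 1, n = p + q = 2
n(n-1)/2 = 2 * 1 / 2 = 1
Exponent = q + n(n-1)/2 = 1 + 1 = 2
I^2 = (-1)^2 = +1


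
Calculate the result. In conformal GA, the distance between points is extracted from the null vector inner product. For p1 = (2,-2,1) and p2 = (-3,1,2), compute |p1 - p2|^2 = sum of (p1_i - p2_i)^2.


p1 - p2 = (5, -3, -1)
|p1 - p2|^2 = 5^2 + (-3)^2 + (-1)^2
= 25 + 9 + 1
= 35


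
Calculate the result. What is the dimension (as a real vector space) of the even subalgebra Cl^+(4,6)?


Even subalgebra dimension = 2^(n-1)
n = 4 + 6 = 10
2^(10 - 1) = 2^9 = 512
Verification: sum of C(10,k) for even k = 1 + 45 + 210 + 210 + 45 + 1 = 512
Result = 512


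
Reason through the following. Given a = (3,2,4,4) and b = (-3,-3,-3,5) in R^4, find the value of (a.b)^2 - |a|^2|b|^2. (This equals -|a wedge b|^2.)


a . b = 3*(-3) + 2*(-3) + 4*(-3) + 4*5
= -9 + (-6) + (-12) + 20 = -7
|a|^2 = 3^2 + 2^2 + 4^2 + 4^2 = 45
|b|^2 = (-3)^2 + (-3)^2 + (-3)^2 + 5^2 = 52
(a.b)^2 = (-7)^2 = 49
|a|^2 * |b|^2 = 45 * 52 = 2340
Result = 49 - 2340 = -2291


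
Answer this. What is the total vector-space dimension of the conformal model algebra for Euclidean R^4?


The conformal model of R^4 uses Cl(5,1): the 4 Euclidean generators plus two extra orthogonal generators e+ (e+^2 = +1) and e- (e-^2 = -1), from which the null vectors e0, einf are built.
Number of generators m = 4 + 2 = 6.
dim Cl(p,q) = 2^m = 2^6 = 64


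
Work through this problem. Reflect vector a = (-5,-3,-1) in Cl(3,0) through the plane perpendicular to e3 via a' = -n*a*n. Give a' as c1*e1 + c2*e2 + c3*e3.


Reflection formula: a' = -n*a*n, with n = e3 (unit vector, n^2 = 1).
For reflection through hyperplane perp to e3:
The component along e3 flips sign, others stay.
a = (-5, -3, -1)
a' = (-5, -3, 1)
a' = -5*e1 - 3*e2 + 1*e3


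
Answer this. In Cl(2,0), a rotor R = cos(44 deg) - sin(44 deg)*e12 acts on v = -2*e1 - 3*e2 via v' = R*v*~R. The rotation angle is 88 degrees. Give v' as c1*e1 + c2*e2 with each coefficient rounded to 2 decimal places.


Rotor R = cos(44deg) - sin(44deg)*e12
Rotation angle theta = 2 * 44 = 88 degrees
v' = R*v*~R rotates v by theta.
cos(88deg) = 0.0349, sin(88deg) = 0.9994
v'_1 = -2*cos(88deg) - (-3)*sin(88deg)
= -2*0.0349 - (-3)*0.9994
= 2.93
v'_2 = -2*sin(88deg) + (-3)*cos(88deg)
= -2*0.9994 + (-3)*0.0349
= -2.10
v' = 2.93*e1 - 2.10*e2


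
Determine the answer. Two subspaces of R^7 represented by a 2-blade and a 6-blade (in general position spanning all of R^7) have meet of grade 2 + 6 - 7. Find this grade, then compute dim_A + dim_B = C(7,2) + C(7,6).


Meet grade = grade(A) + grade(B) - n
= 2 + 6 - 7 = 1
C(7,2) = 21
C(7,6) = 7
dim_A + dim_B = 21 + 7 = 28


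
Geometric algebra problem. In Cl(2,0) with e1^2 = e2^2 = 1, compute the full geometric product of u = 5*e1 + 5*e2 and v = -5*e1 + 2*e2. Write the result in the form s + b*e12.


Expand: (5*e1 + 5*e2)(-5*e1 + 2*e2)
= 5*(-5)*e1e1 + 5*2*e1e2 + 5*(-5)*e2e1 + 5*2*e2e2
Using e1^2 = e2^2 = 1, e2e1 = -e1e2:
Scalar part s = 5*(-5) + 5*2 = -25 + 10 = -15
Bivector part b = 5*2 - 5*(-5) = 10 - (-25) = 35
uv = -15 + 35*e12


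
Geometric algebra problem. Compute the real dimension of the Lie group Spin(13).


Spin(n) double-covers SO(n); both have Lie algebra so(n) of dimension n(n-1)/2.
n = 13
n(n-1) = 13 * 12 = 156
dim Spin(13) = 156/2 = 78


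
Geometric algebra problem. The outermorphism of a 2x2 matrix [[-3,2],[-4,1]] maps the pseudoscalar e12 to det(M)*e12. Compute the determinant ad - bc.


The outermorphism of a linear map f sends e1^e2 to f(e1)^f(e2).
f(e1) = -3*e1 - 4*e2
f(e2) = 2*e1 + 1*e2
f(e1) ^ f(e2) = (-3*e1 - 4*e2) ^ (2*e1 + 1*e2)
= (-3)*1*e12 + (-4)*2*e21
= (-3 - (-8))*e12
= 5*e12
Coefficient = 5


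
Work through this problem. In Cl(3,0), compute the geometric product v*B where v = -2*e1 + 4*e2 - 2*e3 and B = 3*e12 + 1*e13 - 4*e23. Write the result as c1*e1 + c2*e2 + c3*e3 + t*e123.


vB has grade-1 (vector) and grade-3 (trivector) parts: vB = (v _| B) + (v ^ B).
Vector part <vB>_1:
  e1: -v2*b12 - v3*b13 = -(4)*(3) - (-2)*(1) = -10
  e2: v1*b12 - v3*b23 = (-2)*(3) - (-2)*(-4) = -14
  e3: v1*b13 + v2*b23 = (-2)*(1) + (4)*(-4) = -18
Trivector part <vB>_3:
  e123: v1*b23 - v2*b13 + v3*b12 = (-2)*(-4) - (4)*(1) + (-2)*(3) = -2
vB = -10*e1 - 14*e2 - 18*e3 - 2*e123


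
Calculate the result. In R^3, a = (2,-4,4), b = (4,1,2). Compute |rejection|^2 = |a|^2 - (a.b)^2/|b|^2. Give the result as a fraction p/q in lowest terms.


|a|^2 = 2^2 + (-4)^2 + 4^2 = 36
|b|^2 = 4^2 + 1^2 + 2^2 = 21
a . b = 2*4 + (-4)*1 + 4*2 = 12
(a.b)^2 = 12^2 = 144
|rej|^2 = 36 - 144/21
= (756 - 144)/21
= 612/21
In lowest terms: 204/7


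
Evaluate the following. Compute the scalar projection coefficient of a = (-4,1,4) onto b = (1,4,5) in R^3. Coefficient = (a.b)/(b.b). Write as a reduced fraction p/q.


Projection coefficient = (a . b) / (b . b)
a . b = (-4)*1 + 1*4 + 4*5
= -4 + 4 + 20 = 20
b . b = 1^2 + 4^2 + 5^2
= 1 + 16 + 25 = 42
Coefficient = 20/42
In lowest terms: 10/21


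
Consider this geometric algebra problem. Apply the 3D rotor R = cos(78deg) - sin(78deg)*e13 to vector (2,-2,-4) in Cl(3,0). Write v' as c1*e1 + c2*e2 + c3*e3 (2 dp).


Rotor R = cos(78deg) - sin(78deg)*e13
Rotation angle theta = 2 * 78 = 156 degrees in the e13 plane (e1 -> e3).
The component perpendicular to the plane (e2) is invariant: v'_2 = v2 = -2.00
cos(156deg) = -0.9135, sin(156deg) = 0.4067
v'_1 = v1*cos(theta) - v3*sin(theta) = 2*(-0.9135) - (-4)*0.4067 = -0.20
v'_3 = v1*sin(theta) + v3*cos(theta) = 2*0.4067 + (-4)*(-0.9135) = 4.47
v' = -0.20*e1 - 2.00*e2 + 4.47*e3


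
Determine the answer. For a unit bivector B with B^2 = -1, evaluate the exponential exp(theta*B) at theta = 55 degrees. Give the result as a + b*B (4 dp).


For a unit bivector B with B^2 = -1, the exponential series gives
e^(theta*B) = cos(theta) + sin(theta)*B (the GA analogue of Euler's formula).
theta = 55 degrees = 0.959931 rad
cos(55 deg) = 0.5736
sin(55 deg) = 0.8192
exp(theta*B) = 0.5736 + 0.8192*B


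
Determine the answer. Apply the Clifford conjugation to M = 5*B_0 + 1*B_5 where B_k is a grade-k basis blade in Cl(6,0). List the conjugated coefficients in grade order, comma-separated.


Clifford conjugate sign for grade k: (-1)^(k(k+1)/2)
Grade 0: (-1)^(0*1/2) = (-1)^0 = 1, coeff 5 -> 5
Grade 5: (-1)^(5*6/2) = (-1)^15 = -1, coeff 1 -> -1
Conjugated coefficients: 5, -1


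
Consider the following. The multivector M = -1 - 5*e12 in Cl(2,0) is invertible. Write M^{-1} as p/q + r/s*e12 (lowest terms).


M = -1 - 5*e12, where e12^2 = -1.
Since M commutes with its reverse ~M = a - b*e12, M * ~M = a^2 - b^2*e12^2 = a^2 + b^2.
So M^{-1} = ~M / (a^2 + b^2) = (a - b*e12)/(a^2 + b^2).
a^2 + b^2 = 1 + 25 = 26
Scalar part = -1/26 = -1/26
Bivector coeff = 5/26 = 5/26
M^{-1} = -1/26 + 5/26*e12


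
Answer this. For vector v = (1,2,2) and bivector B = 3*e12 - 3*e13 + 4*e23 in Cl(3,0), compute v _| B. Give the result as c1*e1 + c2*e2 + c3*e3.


Left contraction v _| B = <vB>_1 (grade-1 part of the geometric product vB).
Using e1_|e12 = e2, e2_|e12 = -e1, e1_|e13 = e3, e3_|e13 = -e1, e2_|e23 = e3, e3_|e23 = -e2:
e1 coeff: -v2*b12 - v3*b13 = -(2)*(3) - (2)*(-3) = 0
e2 coeff: v1*b12 - v3*b23 = (1)*(3) - (2)*(4) = -5
e3 coeff: v1*b13 + v2*b23 = (1)*(-3) + (2)*(4) = 5
v _| B = 0*e1 - 5*e2 + 5*e3


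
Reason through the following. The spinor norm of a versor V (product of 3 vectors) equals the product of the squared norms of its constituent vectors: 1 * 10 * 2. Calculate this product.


Spinor norm N(V) = |v1|^2 * |v2|^2 * ... * |v3|^2
= 1 * 10 * 2
Running product: 1, 10, 20
N(V) = 20


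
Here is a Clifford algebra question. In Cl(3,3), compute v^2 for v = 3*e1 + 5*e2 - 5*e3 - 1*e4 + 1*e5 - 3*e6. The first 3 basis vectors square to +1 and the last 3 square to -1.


v^2 = sum of c_i^2 * e_i^2
Positive signature terms (e_i^2 = +1): 3^2 + 5^2 + (-5)^2 = 59
Negative signature terms (e_j^2 = -1): (-1)^2 + 1^2 + (-3)^2 = 11
v^2 = 59 - 11 = 48


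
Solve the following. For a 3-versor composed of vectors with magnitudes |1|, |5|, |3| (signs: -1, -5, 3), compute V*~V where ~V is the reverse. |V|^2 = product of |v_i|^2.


Each vector v_i has |v_i|^2 = s_i^2
Squared scales: (-1)^2 = 1, (-5)^2 = 25, 3^2 = 9
|V|^2 = 1 * 25 * 9
= 225


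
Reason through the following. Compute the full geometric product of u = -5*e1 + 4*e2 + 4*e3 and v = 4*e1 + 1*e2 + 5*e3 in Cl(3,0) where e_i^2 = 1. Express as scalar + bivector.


In Cl(3,0): e_i^2 = 1, e_ie_j = -e_je_i for i != j.
Scalar part = u . v = (-5)*4 + 4*1 + 4*5
= -20 + 4 + 20 = 4
e12 coeff = (-5)*1 - 4*4 = -5 - 16 = -21
e13 coeff = (-5)*5 - 4*4 = -25 - 16 = -41
e23 coeff = 4*5 - 4*1 = 20 - 4 = 16
uv = 4 - 21*e12 - 41*e13 + 16*e23


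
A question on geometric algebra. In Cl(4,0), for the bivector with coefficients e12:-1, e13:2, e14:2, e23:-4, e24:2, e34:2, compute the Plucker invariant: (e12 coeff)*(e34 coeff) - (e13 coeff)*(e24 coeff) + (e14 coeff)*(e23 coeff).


Plucker relation: af - be + cd
a*f = (-1)*2 = -2
b*e = 2*2 = 4
c*d = 2*(-4) = -8
af - be + cd = -2 - 4 + (-8)
= -14


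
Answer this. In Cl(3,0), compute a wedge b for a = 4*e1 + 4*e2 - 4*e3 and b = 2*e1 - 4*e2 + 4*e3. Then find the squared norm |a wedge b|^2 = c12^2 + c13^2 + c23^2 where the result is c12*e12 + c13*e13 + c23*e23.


a wedge b = (a1*b2 - a2*b1)*e12 + (a1*b3 - a3*b1)*e13 + (a2*b3 - a3*b2)*e23
e12 coeff: 4*(-4) - 4*2 = -16 - 8 = -24
e13 coeff: 4*4 - (-4)*2 = 16 - (-8) = 24
e23 coeff: 4*4 - (-4)*(-4) = 16 - 16 = 0
|a wedge b|^2 = (-24)^2 + 24^2 + 0^2
= 576 + 576 + 0
= 1152


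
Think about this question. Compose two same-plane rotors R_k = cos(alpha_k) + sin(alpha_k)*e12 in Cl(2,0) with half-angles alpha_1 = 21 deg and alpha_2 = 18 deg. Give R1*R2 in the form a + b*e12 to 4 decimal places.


Same-plane rotors commute and their half-angles add:
R1*R2 = cos(a1 + a2) + sin(a1 + a2)*e12.
a1 + a2 = 21 + 18 = 39 deg
cos(39 deg) = 0.7771
sin(39 deg) = 0.6293
R1*R2 = 0.7771 + 0.6293*e12


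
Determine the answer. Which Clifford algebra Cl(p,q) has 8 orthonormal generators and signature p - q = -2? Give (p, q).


We need p + q = 8 and p - q = -2.
Adding: 2p = 8 + (-2) = 6, so p = 3.
Then q = 8 - 3 = 5.
(p, q) = (3, 5)


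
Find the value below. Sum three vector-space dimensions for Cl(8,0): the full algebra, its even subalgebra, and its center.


n = 8 + 0 = 8
Total dim = 2^8 = 256
Even subalgebra dim = 2^7 = 128
n is even, so center dim = 1
Sum = 256 + 128 + 1 = 385


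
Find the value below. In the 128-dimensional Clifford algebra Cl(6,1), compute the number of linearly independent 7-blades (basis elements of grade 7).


Number of grade-k basis blades in Cl(p,q) with n = p + q is C(n, k).
n = 6 + 1 = 7
C(7, 7) = 7! / (7! * 0!)
= 5040 / (5040 * 1)
= 1


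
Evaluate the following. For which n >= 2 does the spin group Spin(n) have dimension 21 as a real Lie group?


dim Spin(n) = dim so(n) = n(n-1)/2.
Solve n(n-1)/2 = 21, i.e. n^2 - n - 42 = 0.
Discriminant = 1 + 8*21 = 169
n = (1 + sqrt(169))/2 = (1 + 13)/2 = 7


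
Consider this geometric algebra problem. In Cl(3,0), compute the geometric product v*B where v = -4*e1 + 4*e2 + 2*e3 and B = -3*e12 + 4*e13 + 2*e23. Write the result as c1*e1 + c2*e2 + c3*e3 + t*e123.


vB has grade-1 (vector) and grade-3 (trivector) parts: vB = (v _| B) + (v ^ B).
Vector part <vB>_1:
  e1: -v2*b12 - v3*b13 = -(4)*(-3) - (2)*(4) = 4
  e2: v1*b12 - v3*b23 = (-4)*(-3) - (2)*(2) = 8
  e3: v1*b13 + v2*b23 = (-4)*(4) + (4)*(2) = -8
Trivector part <vB>_3:
  e123: v1*b23 - v2*b13 + v3*b12 = (-4)*(2) - (4)*(4) + (2)*(-3) = -30
vB = 4*e1 + 8*e2 - 8*e3 - 30*e123


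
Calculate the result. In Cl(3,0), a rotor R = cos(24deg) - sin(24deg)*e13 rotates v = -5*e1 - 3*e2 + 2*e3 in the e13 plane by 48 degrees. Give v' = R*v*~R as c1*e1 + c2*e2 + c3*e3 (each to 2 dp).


Rotor R = cos(24deg) - sin(24deg)*e13
Rotation angle theta = 2 * 24 = 48 degrees in the e13 plane (e1 -> e3).
The component perpendicular to the plane (e2) is invariant: v'_2 = v2 = -3.00
cos(48deg) = 0.6691, sin(48deg) = 0.7431
v'_1 = v1*cos(theta) - v3*sin(theta) = -5*0.6691 - 2*0.7431 = -4.83
v'_3 = v1*sin(theta) + v3*cos(theta) = -5*0.7431 + 2*0.6691 = -2.38
v' = -4.83*e1 - 3.00*e2 - 2.38*e3


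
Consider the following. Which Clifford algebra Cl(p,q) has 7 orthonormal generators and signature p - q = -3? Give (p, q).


We need p + q = 7 and p - q = -3.
Adding: 2p = 7 + (-3) = 4, so p = 2.
Then q = 7 - 2 = 5.
(p, q) = (2, 5)


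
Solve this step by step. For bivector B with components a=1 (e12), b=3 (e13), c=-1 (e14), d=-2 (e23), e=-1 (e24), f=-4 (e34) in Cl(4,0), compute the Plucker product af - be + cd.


Plucker relation: af - be + cd
a*f = 1*(-4) = -4
b*e = 3*(-1) = -3
c*d = (-1)*(-2) = 2
af - be + cd = -4 - (-3) + 2
= 1


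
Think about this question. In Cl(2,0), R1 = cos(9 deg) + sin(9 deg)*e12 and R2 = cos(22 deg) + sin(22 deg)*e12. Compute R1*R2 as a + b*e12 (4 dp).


Same-plane rotors commute and their half-angles add:
R1*R2 = cos(a1 + a2) + sin(a1 + a2)*e12.
a1 + a2 = 9 + 22 = 31 deg
cos(31 deg) = 0.8572
sin(31 deg) = 0.5150
R1*R2 = 0.8572 + 0.5150*e12


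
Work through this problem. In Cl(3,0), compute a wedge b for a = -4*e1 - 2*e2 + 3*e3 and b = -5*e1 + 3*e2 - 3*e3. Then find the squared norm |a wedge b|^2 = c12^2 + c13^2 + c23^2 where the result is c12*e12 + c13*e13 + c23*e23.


a wedge b = (a1*b2 - a2*b1)*e12 + (a1*b3 - a3*b1)*e13 + (a2*b3 - a3*b2)*e23
e12 coeff: (-4)*3 - (-2)*(-5) = -12 - 10 = -22
e13 coeff: (-4)*(-3) - 3*(-5) = 12 - (-15) = 27
e23 coeff: (-2)*(-3) - 3*3 = 6 - 9 = -3
|a wedge b|^2 = (-22)^2 + 27^2 + (-3)^2
= 484 + 729 + 9
= 1222


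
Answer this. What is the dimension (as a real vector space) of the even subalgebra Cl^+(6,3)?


Even subalgebra dimension = 2^(n-1)
n = 6 + 3 = 9
2^(9 - 1) = 2^8 = 256
Verification: sum of C(9,k) for even k = 1 + 36 + 126 + 84 + 9 = 256
Result = 256


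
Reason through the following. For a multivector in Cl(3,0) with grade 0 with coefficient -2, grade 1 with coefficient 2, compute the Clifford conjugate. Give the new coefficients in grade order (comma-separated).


Clifford conjugate sign for grade k: (-1)^(k(k+1)/2)
Grade 0: (-1)^(0*1/2) = (-1)^0 = 1, coeff -2 -> -2
Grade 1: (-1)^(1*2/2) = (-1)^1 = -1, coeff 2 -> -2
Conjugated coefficients: -2, -2


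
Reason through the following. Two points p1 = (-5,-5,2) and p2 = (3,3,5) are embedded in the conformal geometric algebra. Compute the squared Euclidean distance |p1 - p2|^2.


p1 - p2 = (-8, -8, -3)
|p1 - p2|^2 = (-8)^2 + (-8)^2 + (-3)^2
= 64 + 64 + 9
= 137


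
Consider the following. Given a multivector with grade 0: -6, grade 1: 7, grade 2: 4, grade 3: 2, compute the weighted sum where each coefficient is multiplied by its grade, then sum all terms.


Grade-weighted sum = sum of grade_k * coefficient_k
0*(-6) = 0
1*7 = 7
2*4 = 8
3*2 = 6
Total = 0 + 7 + 8 + 6 = 21


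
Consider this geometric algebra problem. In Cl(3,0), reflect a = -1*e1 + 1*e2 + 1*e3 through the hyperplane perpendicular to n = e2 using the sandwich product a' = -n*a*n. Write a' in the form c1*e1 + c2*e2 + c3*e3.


Reflection formula: a' = -n*a*n, with n = e2 (unit vector, n^2 = 1).
For reflection through hyperplane perp to e2:
The component along e2 flips sign, others stay.
a = (-1, 1, 1)
a' = (-1, -1, 1)
a' = -1*e1 - 1*e2 + 1*e3


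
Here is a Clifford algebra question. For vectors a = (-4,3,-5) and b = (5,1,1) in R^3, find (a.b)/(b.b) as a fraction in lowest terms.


Projection coefficient = (a . b) / (b . b)
a . b = (-4)*5 + 3*1 + (-5)*1
= -20 + 3 + (-5) = -22
b . b = 5^2 + 1^2 + 1^2
= 25 + 1 + 1 = 27
Coefficient = -22/27
In lowest terms: -22/27


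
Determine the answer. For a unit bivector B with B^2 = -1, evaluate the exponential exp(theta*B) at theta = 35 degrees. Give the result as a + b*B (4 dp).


For a unit bivector B with B^2 = -1, the exponential series gives
e^(theta*B) = cos(theta) + sin(theta)*B (the GA analogue of Euler's formula).
theta = 35 degrees = 0.610865 rad
cos(35 deg) = 0.8192
sin(35 deg) = 0.5736
exp(theta*B) = 0.8192 + 0.5736*B


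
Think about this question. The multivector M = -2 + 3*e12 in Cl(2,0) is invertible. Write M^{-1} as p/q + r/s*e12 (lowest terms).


M = -2 + 3*e12, where e12^2 = -1.
Since M commutes with its reverse ~M = a - b*e12, M * ~M = a^2 - b^2*e12^2 = a^2 + b^2.
So M^{-1} = ~M / (a^2 + b^2) = (a - b*e12)/(a^2 + b^2).
a^2 + b^2 = 4 + 9 = 13
Scalar part = -2/13 = -2/13
Bivector coeff = -3/13 = -3/13
M^{-1} = -2/13 - 3/13*e12


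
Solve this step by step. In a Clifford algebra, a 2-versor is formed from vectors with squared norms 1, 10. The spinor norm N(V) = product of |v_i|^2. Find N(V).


Spinor norm N(V) = |v1|^2 * |v2|^2 * ... * |v2|^2
= 1 * 10
Running product: 1, 10
N(V) = 10


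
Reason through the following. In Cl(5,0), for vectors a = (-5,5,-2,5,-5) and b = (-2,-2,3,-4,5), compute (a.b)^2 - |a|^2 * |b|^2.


a . b = (-5)*(-2) + 5*(-2) + (-2)*3 + 5*(-4) + (-5)*5
= 10 + (-10) + (-6) + (-20) + (-25) = -51
|a|^2 = (-5)^2 + 5^2 + (-2)^2 + 5^2 + (-5)^2 = 104
|b|^2 = (-2)^2 + (-2)^2 + 3^2 + (-4)^2 + 5^2 = 58
(a.b)^2 = (-51)^2 = 2601
|a|^2 * |b|^2 = 104 * 58 = 6032
Result = 2601 - 6032 = -3431


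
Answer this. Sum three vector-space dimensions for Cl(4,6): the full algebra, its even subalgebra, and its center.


n = 4 + 6 = 10
Total dim = 2^10 = 1024
Even subalgebra dim = 2^9 = 512
n is even, so center dim = 1
Sum = 1024 + 512 + 1 = 1537


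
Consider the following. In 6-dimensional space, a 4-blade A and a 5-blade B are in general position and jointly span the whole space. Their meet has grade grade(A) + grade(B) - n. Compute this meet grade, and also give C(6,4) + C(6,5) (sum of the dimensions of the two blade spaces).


Meet grade = grade(A) + grade(B) - n
= 4 + 5 - 6 = 3
C(6,4) = 15
C(6,5) = 6
dim_A + dim_B = 15 + 6 = 21


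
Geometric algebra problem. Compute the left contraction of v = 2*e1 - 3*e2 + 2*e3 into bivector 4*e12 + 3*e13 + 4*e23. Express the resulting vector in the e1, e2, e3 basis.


Left contraction v _| B = <vB>_1 (grade-1 part of the geometric product vB).
Using e1_|e12 = e2, e2_|e12 = -e1, e1_|e13 = e3, e3_|e13 = -e1, e2_|e23 = e3, e3_|e23 = -e2:
e1 coeff: -v2*b12 - v3*b13 = -(-3)*(4) - (2)*(3) = 6
e2 coeff: v1*b12 - v3*b23 = (2)*(4) - (2)*(4) = 0
e3 coeff: v1*b13 + v2*b23 = (2)*(3) + (-3)*(4) = -6
v _| B = 6*e1 + 0*e2 - 6*e3


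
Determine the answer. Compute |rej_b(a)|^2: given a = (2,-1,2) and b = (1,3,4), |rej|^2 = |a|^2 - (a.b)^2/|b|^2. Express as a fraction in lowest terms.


|a|^2 = 2^2 + (-1)^2 + 2^2 = 9
|b|^2 = 1^2 + 3^2 + 4^2 = 26
a . b = 2*1 + (-1)*3 + 2*4 = 7
(a.b)^2 = 7^2 = 49
|rej|^2 = 9 - 49/26
= (234 - 49)/26
= 185/26
In lowest terms: 185/26


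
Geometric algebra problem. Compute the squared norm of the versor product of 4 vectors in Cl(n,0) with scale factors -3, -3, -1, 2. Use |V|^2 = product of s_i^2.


Each vector v_i has |v_i|^2 = s_i^2
Squared scales: (-3)^2 = 9, (-3)^2 = 9, (-1)^2 = 1, 2^2 = 4
|V|^2 = 9 * 9 * 1 * 4
= 324


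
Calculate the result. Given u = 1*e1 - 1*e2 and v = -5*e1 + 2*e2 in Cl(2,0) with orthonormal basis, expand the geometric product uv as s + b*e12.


Expand: (1*e1 - 1*e2)(-5*e1 + 2*e2)
= 1*(-5)*e1e1 + 1*2*e1e2 + (-1)*(-5)*e2e1 + (-1)*2*e2e2
Using e1^2 = e2^2 = 1, e2e1 = -e1e2:
Scalar part s = 1*(-5) + (-1)*2 = -5 + (-2) = -7
Bivector part b = 1*2 - (-1)*(-5) = 2 - 5 = -3
uv = -7 - 3*e12


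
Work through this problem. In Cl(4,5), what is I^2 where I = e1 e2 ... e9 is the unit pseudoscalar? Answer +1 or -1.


The pseudoscalar I = e1...e_n (product of all n generators) of Cl(p,q) satisfies I^2 = (-1)^(q + n(n-1)/2).
p = 4, q = 5, n = p + q = 9
n(n-1)/2 = 9 * 8 / 2 = 36
Exponent = q + n(n-1)/2 = 5 + 36 = 41
I^2 = (-1)^41 = -1


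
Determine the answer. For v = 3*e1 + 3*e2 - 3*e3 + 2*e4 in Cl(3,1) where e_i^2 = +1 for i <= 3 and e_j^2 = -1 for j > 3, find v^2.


v^2 = sum of c_i^2 * e_i^2
Positive signature terms (e_i^2 = +1): 3^2 + 3^2 + (-3)^2 = 27
Negative signature terms (e_j^2 = -1): 2^2 = 4
v^2 = 27 - 4 = 23


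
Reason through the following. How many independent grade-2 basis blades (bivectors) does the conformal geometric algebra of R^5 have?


The conformal model of R^5 uses Cl(6,1) with m = 5 + 2 = 7 generators.
Number of grade-2 blades = C(m, 2) = C(7, 2)
= 7*6/2 = 21


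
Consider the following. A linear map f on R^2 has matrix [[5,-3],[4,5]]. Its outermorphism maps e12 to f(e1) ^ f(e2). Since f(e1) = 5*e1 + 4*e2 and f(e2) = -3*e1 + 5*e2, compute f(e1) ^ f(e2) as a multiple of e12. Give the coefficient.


The outermorphism of a linear map f sends e1^e2 to f(e1)^f(e2).
f(e1) = 5*e1 + 4*e2
f(e2) = -3*e1 + 5*e2
f(e1) ^ f(e2) = (5*e1 + 4*e2) ^ (-3*e1 + 5*e2)
= 5*5*e12 + 4*(-3)*e21
= (25 - (-12))*e12
= 37*e12
Coefficient = 37


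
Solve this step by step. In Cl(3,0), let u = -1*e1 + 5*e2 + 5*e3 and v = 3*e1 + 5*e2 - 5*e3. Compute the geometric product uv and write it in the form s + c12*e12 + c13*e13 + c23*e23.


In Cl(3,0): e_i^2 = 1, e_ie_j = -e_je_i for i != j.
Scalar part = u . v = (-1)*3 + 5*5 + 5*(-5)
= -3 + 25 + (-25) = -3
e12 coeff = (-1)*5 - 5*3 = -5 - 15 = -20
e13 coeff = (-1)*(-5) - 5*3 = 5 - 15 = -10
e23 coeff = 5*(-5) - 5*5 = -25 - 25 = -50
uv = -3 - 20*e12 - 10*e13 - 50*e23


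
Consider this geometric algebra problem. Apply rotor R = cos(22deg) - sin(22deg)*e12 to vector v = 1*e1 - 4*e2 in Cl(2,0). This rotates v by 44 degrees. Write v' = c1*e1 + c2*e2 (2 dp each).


Rotor R = cos(22deg) - sin(22deg)*e12
Rotation angle theta = 2 * 22 = 44 degrees
v' = R*v*~R rotates v by theta.
cos(44deg) = 0.7193, sin(44deg) = 0.6947
v'_1 = 1*cos(44deg) - (-4)*sin(44deg)
= 1*0.7193 - (-4)*0.6947
= 3.50
v'_2 = 1*sin(44deg) + (-4)*cos(44deg)
= 1*0.6947 + (-4)*0.7193
= -2.18
v' = 3.50*e1 - 2.18*e2


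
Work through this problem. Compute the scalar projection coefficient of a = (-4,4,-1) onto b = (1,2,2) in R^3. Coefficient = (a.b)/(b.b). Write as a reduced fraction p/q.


Projection coefficient = (a . b) / (b . b)
a . b = (-4)*1 + 4*2 + (-1)*2
= -4 + 8 + (-2) = 2
b . b = 1^2 + 2^2 + 2^2
= 1 + 4 + 4 = 9
Coefficient = 2/9
In lowest terms: 2/9


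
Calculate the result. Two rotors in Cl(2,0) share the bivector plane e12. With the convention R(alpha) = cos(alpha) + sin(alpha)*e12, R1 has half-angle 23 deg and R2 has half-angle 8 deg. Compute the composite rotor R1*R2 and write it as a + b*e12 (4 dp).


Same-plane rotors commute and their half-angles add:
R1*R2 = cos(a1 + a2) + sin(a1 + a2)*e12.
a1 + a2 = 23 + 8 = 31 deg
cos(31 deg) = 0.8572
sin(31 deg) = 0.5150
R1*R2 = 0.8572 + 0.5150*e12
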